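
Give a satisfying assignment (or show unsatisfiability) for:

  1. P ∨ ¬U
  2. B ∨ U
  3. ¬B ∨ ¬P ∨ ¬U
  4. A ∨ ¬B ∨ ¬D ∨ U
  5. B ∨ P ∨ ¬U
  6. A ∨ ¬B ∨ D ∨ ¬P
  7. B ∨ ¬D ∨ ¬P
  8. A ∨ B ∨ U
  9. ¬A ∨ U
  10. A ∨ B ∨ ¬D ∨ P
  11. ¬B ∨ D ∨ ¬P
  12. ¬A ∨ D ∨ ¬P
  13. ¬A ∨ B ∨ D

U=T, P=T, A=F, D=F, B=F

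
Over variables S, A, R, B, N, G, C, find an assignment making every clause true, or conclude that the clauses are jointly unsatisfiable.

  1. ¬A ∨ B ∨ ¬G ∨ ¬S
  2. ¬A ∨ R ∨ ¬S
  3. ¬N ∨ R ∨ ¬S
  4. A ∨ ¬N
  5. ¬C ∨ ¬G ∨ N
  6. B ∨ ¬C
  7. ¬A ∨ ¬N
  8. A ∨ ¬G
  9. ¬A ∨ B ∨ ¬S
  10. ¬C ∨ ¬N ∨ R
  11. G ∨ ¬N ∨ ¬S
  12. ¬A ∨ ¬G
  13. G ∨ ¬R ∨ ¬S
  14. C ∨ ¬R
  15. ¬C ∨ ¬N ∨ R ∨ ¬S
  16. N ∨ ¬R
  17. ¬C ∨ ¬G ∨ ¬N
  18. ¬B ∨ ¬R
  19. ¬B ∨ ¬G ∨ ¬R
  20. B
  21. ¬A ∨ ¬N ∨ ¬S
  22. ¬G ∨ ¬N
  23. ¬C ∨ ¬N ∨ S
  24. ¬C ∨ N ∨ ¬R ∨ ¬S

Unit clause (B) forces B = True.
In (¬B ∨ ¬R) only ¬R is left, so R = False.
Set S = False.
Set A = True.
  then (¬A ∨ ¬N) forces N = False.
  then (¬A ∨ ¬G) forces G = False.
Set C = False.
All clauses satisfied.

S: False; A: True; R: False; B: True; N: False; G: False; C: False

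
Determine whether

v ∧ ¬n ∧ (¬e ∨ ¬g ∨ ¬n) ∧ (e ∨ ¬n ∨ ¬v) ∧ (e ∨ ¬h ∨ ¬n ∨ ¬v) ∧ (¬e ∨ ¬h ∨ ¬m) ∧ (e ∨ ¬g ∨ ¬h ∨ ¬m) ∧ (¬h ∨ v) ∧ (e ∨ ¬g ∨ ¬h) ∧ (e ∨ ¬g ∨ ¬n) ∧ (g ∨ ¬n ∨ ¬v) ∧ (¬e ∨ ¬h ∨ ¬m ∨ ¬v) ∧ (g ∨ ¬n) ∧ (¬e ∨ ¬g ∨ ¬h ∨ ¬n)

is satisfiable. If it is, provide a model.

Unit clause (v) forces v = True.
Unit clause (¬n) forces n = False.
Set g = False.
Set h = False.
Set e = False.
Set m = False.
All clauses satisfied.

g: False, h: False, n: False, e: False, m: False, v: True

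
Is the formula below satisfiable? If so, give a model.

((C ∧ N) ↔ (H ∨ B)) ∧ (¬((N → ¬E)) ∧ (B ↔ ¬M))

N = True; C = False; H = False; M = True; E = True; B = False

  (C ∧ N) ↔ (H ∨ B) = True
    C ∧ N = False
    H ∨ B = False
  ¬((N → ¬E)) ∧ (B ↔ ¬M) = True
    ¬((N → ¬E)) = True
      N → ¬E = False
        ¬E = False
    B ↔ ¬M = True
      ¬M = False
Both conjuncts True, so the formula holds.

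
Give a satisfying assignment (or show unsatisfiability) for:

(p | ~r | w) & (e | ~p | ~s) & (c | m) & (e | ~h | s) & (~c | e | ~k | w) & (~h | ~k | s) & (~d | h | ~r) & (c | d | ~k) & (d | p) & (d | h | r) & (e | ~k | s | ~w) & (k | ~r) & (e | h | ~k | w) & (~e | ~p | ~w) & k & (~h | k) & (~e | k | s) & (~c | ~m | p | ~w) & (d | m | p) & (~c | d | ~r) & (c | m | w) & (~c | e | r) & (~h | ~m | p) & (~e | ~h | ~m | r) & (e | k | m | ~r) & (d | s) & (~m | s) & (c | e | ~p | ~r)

p: False, s: True, h: True, k: True, c: True, e: True, m: False, r: False, d: True, w: False

Unit clause (k) forces k = True.
Set p = False.
  then (d | p) forces d = True.
Set s = True.
Set h = True.
  then (~h | ~m | p) forces m = False.
  then (c | m) forces c = True.
Set e = True.
Set r = False.
Set w = False.
All clauses satisfied.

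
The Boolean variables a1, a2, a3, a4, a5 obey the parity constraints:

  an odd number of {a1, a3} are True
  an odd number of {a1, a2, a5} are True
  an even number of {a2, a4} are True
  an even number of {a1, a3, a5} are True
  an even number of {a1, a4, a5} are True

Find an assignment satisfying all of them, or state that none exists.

Adding constraints 2, 3, 5 mod 2: every variable appears an even number of times on the left, so the left side is 0.
But the right sides sum to 1 (mod 2). 0 ≠ 1 — the system is inconsistent.

Unsatisfiable — no assignment works.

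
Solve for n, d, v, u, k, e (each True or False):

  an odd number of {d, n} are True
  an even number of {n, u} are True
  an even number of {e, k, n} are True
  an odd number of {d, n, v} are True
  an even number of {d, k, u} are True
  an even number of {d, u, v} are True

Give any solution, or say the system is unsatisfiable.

Adding constraints 2, 4, 6 mod 2: every variable appears an even number of times on the left, so the left side is 0.
But the right sides sum to 1 (mod 2). 0 ≠ 1 — the system is inconsistent.

UNSATISFIABLE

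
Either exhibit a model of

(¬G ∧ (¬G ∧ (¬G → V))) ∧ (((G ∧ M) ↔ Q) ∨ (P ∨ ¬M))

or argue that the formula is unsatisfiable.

P = False, V = True, M = False, Q = False, G = False

  ¬G ∧ (¬G ∧ (¬G → V)) = True
    ¬G = True
    ¬G ∧ (¬G → V) = True
      ¬G = True
      ¬G → V = True
        ¬G = True
  ((G ∧ M) ↔ Q) ∨ (P ∨ ¬M) = True
    (G ∧ M) ↔ Q = True
      G ∧ M = False
    P ∨ ¬M = True
      ¬M = True
Both conjuncts True, so the formula holds.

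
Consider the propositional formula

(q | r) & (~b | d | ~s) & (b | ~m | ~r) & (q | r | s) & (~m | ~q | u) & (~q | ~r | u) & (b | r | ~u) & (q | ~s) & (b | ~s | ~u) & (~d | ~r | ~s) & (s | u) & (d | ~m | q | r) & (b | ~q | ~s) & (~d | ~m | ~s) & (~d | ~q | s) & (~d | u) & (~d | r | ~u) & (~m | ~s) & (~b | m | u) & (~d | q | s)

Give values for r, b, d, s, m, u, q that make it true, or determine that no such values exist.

r = True; b = False; d = False; s = False; m = False; u = True; q = True

Set r = True.
Set b = False.
  then (b | ~m | ~r) forces m = False.
Set d = False.
Try s = True:
  (q | ~s) forces q = True.
  clause (b | ~q | ~s) is falsified — backtrack.
So s = False.
  then (s | u) forces u = True.
Set q = True.
All clauses satisfied.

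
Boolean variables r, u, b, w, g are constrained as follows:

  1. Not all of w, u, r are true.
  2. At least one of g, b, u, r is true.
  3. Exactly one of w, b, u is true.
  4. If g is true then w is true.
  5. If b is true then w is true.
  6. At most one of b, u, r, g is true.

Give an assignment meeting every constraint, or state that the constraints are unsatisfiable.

r=F, u=T, b=F, w=F, g=F

  (1) {w, u, r}: 1/3 true — not all ✓
  (2) {g, b, u, r}: 1 true — at least one ✓
  (3) {w, b, u}: 1 true — exactly one ✓
  (4) g=F ⇒ w: vacuous ✓
  (5) b=F ⇒ w: vacuous ✓
  (6) {b, u, r, g}: 1 true — at most one ✓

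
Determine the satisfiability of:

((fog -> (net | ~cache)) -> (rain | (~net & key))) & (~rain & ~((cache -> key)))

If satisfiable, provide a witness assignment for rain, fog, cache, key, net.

rain = False; fog = True; cache = True; key = False; net = False

  (fog -> (net | ~cache)) -> (rain | (~net & key)) = True
    fog -> (net | ~cache) = False
      net | ~cache = False
        ~cache = False
    rain | (~net & key) = False
      ~net & key = False
        ~net = True
  ~rain & ~((cache -> key)) = True
    ~rain = True
    ~((cache -> key)) = True
      cache -> key = False
Both conjuncts True, so the formula holds.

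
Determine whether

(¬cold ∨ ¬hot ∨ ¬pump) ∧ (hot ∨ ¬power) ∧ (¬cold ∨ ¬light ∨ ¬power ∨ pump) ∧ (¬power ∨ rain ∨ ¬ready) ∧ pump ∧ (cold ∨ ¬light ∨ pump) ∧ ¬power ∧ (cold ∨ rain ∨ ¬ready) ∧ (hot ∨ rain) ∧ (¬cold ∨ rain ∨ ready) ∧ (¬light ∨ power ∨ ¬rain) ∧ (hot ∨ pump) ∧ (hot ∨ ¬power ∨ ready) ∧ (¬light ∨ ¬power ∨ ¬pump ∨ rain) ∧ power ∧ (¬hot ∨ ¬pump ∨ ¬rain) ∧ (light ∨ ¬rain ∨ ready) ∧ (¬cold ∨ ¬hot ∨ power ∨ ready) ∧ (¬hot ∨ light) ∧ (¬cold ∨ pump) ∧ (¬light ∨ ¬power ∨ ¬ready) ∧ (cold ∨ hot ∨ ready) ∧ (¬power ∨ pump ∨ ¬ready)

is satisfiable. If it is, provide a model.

No satisfying assignment exists.

Case power = True:
  Clause (¬power) is falsified — contradiction.
Case power = False:
  Clause (power) is falsified — contradiction.
Both cases fail, so the formula is unsatisfiable.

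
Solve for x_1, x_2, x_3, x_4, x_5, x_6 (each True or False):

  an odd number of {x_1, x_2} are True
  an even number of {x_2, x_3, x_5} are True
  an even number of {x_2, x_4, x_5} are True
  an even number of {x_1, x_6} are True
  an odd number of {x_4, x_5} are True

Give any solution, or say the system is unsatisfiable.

x_1 = False; x_2 = True; x_3 = False; x_4 = False; x_5 = True; x_6 = False

{x_1, x_2}: 1 true → odd ✓
{x_2, x_3, x_5}: 2 true → even ✓
{x_2, x_4, x_5}: 2 true → even ✓
{x_1, x_6}: 0 true → even ✓
{x_4, x_5}: 1 true → odd ✓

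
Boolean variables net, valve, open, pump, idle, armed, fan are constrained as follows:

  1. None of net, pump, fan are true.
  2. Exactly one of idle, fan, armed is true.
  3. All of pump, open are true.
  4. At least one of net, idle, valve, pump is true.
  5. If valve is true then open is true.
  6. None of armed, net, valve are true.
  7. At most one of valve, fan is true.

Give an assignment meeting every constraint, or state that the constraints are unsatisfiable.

Case pump = True:
  Constraint (1) is violated (pump=T) — contradiction.
Case pump = False:
  Constraint (3) is violated (pump=F) — contradiction.
Both cases fail — unsatisfiable.

Unsatisfiable — no assignment works.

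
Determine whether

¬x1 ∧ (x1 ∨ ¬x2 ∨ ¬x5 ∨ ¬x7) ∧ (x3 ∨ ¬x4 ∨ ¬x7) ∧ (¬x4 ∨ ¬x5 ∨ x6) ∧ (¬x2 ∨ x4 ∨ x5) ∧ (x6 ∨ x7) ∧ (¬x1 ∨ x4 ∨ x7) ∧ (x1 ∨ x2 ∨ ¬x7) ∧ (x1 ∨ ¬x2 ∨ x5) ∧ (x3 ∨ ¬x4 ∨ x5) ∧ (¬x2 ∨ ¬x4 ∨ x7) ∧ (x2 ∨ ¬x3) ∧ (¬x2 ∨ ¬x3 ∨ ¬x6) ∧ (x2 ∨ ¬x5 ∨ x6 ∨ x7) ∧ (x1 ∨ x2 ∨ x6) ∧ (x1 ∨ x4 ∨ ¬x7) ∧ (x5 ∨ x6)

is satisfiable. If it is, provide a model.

x1 = False, x2 = False, x3 = False, x4 = False, x5 = False, x6 = True, x7 = False

Unit clause (¬x1) forces x1 = False.
Set x2 = False.
  then (x1 ∨ x2 ∨ ¬x7) forces x7 = False.
  then (x2 ∨ ¬x3) forces x3 = False.
  then (x1 ∨ x2 ∨ x6) forces x6 = True.
Set x4 = False.
Set x5 = False.
All clauses satisfied.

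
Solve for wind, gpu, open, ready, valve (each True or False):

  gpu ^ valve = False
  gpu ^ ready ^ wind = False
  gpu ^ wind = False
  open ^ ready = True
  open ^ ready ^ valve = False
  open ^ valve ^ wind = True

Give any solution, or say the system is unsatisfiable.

wind = True; gpu = True; open = True; ready = False; valve = True

gpu ^ valve = T ^ T = False ✓
gpu ^ ready ^ wind = T ^ F ^ T = False ✓
gpu ^ wind = T ^ T = False ✓
open ^ ready = T ^ F = True ✓
open ^ ready ^ valve = T ^ F ^ T = False ✓
open ^ valve ^ wind = T ^ T ^ T = True ✓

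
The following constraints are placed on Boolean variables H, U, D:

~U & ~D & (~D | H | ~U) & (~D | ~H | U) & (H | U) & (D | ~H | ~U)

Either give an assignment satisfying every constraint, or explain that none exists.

H: True, U: False, D: False

Unit clause (~U) forces U = False.
Unit clause (~D) forces D = False.
In (H | U) only H is left, so H = True.
Check each clause:
  (~U): ~U holds.
  (~D): ~D holds.
  (~D | H | ~U): ~D holds.
  (~D | ~H | U): ~D holds.
  (H | U): H holds.
  (D | ~H | ~U): ~U holds.
All clauses satisfied.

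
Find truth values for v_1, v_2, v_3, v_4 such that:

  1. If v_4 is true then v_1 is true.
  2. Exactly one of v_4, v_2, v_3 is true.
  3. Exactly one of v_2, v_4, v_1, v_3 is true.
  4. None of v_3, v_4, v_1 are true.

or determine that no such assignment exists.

v_1: False; v_2: True; v_3: False; v_4: False

  (1) v_4=F ⇒ v_1: vacuous ✓
  (2) {v_4, v_2, v_3}: 1 true — exactly one ✓
  (3) {v_2, v_4, v_1, v_3}: 1 true — exactly one ✓
  (4) {v_3, v_4, v_1}: 0 true — none ✓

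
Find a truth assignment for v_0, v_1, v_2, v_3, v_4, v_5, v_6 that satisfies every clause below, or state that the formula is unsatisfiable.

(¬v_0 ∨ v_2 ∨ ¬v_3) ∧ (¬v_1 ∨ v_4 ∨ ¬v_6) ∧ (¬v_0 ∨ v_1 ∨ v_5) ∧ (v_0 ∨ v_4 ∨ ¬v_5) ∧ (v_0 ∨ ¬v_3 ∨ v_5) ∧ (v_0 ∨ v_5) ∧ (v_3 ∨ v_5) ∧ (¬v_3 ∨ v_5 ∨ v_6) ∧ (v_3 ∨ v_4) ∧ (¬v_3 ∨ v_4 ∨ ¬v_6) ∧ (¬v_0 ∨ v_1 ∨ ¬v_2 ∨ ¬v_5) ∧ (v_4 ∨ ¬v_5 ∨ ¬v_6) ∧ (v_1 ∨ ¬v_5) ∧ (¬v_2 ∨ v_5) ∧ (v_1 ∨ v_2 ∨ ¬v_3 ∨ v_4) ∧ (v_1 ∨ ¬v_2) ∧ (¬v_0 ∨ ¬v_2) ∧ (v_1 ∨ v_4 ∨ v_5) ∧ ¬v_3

v_0=F, v_1=T, v_2=T, v_3=F, v_4=T, v_5=T, v_6=T

Unit clause (¬v_3) forces v_3 = False.
In (v_3 ∨ v_5) only v_5 is left, so v_5 = True.
In (v_3 ∨ v_4) only v_4 is left, so v_4 = True.
In (v_1 ∨ ¬v_5) only v_1 is left, so v_1 = True.
Set v_0 = False.
Set v_2 = True.
Set v_6 = True.
All clauses satisfied.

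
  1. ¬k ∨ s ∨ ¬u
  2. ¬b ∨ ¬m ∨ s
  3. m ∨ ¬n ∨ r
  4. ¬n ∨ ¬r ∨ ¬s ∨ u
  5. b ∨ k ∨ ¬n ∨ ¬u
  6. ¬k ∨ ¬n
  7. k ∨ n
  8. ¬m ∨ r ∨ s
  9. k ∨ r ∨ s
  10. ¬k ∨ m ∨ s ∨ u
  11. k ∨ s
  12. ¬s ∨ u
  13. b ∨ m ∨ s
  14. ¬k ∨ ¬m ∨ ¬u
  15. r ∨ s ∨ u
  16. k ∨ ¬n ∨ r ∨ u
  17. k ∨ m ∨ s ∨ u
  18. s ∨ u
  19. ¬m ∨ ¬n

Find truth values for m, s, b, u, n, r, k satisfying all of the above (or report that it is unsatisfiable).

m=F, s=T, b=F, u=T, n=F, r=F, k=T

Try m = True:
  (¬m ∨ ¬n) forces n = False.
  (k ∨ n) forces k = True.
  (¬k ∨ ¬m ∨ ¬u) forces u = False.
  (¬s ∨ u) forces s = False.
  clause (s ∨ u) is falsified — backtrack.
So m = False.
Set s = True.
  then (¬s ∨ u) forces u = True.
Set b = False.
Set n = False.
  then (k ∨ n) forces k = True.
Set r = False.
All clauses satisfied.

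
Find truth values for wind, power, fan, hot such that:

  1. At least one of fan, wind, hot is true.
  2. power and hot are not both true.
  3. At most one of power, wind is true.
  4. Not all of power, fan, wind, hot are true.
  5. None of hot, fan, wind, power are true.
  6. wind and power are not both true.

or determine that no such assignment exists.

Unsatisfiable — no assignment works.

Case wind = True:
  Constraint (5) is violated (wind=T) — contradiction.
Case wind = False:
  (5) forces hot = False.
  (1) with wind=F, hot=F forces fan = True.
  Constraint (5) is violated (fan=T) — contradiction.
Both cases fail — unsatisfiable.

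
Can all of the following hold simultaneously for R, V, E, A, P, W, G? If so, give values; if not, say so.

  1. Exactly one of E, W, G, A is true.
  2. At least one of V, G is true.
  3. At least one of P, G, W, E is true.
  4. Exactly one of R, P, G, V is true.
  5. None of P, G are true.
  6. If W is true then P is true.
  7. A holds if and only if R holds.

R = False, V = True, E = True, A = False, P = False, W = False, G = False

  (1) {E, W, G, A}: 1 true — exactly one ✓
  (2) {V, G}: 1 true — at least one ✓
  (3) {P, G, W, E}: 1 true — at least one ✓
  (4) {R, P, G, V}: 1 true — exactly one ✓
  (5) {P, G}: 0 true — none ✓
  (6) W=F ⇒ P: vacuous ✓
  (7) A=F, R=F — same ✓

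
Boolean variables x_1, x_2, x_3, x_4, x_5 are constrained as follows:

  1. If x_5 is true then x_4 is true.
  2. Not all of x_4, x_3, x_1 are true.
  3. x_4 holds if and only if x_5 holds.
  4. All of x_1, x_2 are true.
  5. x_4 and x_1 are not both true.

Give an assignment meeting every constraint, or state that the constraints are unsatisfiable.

x_1: True; x_2: True; x_3: True; x_4: False; x_5: False

  (1) x_5=F ⇒ x_4: vacuous ✓
  (2) {x_4, x_3, x_1}: 2/3 true — not all ✓
  (3) x_4=F, x_5=F — same ✓
  (4) {x_1, x_2}: all 2 true ✓
  (5) x_4=F, x_1=T — not both ✓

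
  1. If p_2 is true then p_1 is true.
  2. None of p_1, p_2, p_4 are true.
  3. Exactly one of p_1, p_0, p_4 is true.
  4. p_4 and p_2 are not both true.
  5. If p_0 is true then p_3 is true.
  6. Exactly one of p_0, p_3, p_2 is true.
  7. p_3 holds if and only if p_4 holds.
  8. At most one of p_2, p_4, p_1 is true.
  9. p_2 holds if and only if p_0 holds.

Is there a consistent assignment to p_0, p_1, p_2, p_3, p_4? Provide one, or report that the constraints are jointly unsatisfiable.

Unsatisfiable — no assignment works.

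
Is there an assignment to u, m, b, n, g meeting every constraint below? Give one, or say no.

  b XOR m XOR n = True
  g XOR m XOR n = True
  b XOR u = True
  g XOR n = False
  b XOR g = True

Adding constraints 1, 2, 5 mod 2: every variable appears an even number of times on the left, so the left side is 0.
But the right sides sum to 1 (mod 2). 0 ≠ 1 — the system is inconsistent.

UNSATISFIABLE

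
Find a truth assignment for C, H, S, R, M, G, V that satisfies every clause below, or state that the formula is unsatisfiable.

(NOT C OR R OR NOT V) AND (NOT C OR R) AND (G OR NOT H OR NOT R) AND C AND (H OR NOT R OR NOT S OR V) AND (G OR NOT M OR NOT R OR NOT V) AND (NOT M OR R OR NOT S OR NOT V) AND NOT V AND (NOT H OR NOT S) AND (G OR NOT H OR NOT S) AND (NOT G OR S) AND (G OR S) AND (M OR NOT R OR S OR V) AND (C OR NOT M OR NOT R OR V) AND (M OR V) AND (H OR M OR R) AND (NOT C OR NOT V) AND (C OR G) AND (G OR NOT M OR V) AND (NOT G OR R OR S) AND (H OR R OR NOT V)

Case C = True:
  (NOT C OR R) forces R = True.
  (NOT V) forces V = False.
  (M OR V) forces M = True.
  (G OR NOT M OR V) forces G = True.
  (NOT G OR S) forces S = True.
  (H OR NOT R OR NOT S OR V) forces H = True.
  Clause (NOT H OR NOT S) is falsified — contradiction.
Case C = False:
  Clause (C) is falsified — contradiction.
Both cases fail, so the formula is unsatisfiable.

UNSATISFIABLE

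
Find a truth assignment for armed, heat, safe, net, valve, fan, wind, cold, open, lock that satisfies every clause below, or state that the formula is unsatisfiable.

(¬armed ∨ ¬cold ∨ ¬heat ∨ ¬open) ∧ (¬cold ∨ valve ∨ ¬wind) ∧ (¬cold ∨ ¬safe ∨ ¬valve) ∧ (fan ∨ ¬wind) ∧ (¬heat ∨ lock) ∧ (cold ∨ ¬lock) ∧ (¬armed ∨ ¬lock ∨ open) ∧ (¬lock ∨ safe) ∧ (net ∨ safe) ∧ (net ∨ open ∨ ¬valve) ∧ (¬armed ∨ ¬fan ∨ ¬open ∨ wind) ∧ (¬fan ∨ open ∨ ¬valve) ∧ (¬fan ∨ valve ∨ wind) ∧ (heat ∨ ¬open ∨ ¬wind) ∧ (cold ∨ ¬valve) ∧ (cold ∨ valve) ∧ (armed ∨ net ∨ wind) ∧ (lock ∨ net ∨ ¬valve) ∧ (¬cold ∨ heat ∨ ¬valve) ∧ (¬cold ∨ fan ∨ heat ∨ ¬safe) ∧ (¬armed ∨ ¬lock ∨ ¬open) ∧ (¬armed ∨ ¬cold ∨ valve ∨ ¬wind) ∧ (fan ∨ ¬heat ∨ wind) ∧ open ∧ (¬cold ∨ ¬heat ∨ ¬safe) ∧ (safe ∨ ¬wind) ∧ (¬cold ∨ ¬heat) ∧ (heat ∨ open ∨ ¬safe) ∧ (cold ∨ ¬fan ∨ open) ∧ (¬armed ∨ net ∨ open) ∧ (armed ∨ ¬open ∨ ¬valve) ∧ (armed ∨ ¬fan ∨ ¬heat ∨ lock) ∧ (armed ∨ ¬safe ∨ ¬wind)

Unit clause (open) forces open = True.
Set armed = False.
  then (armed ∨ ¬open ∨ ¬valve) forces valve = False.
  then (cold ∨ valve) forces cold = True.
  then (¬cold ∨ ¬heat) forces heat = False.
  then (¬cold ∨ valve ∨ ¬wind) forces wind = False.
  then (¬fan ∨ valve ∨ wind) forces fan = False.
  then (armed ∨ net ∨ wind) forces net = True.
  then (¬cold ∨ fan ∨ heat ∨ ¬safe) forces safe = False.
  then (¬lock ∨ safe) forces lock = False.
All clauses satisfied.

armed=F, heat=F, safe=F, net=T, valve=F, fan=F, wind=F, cold=T, open=T, lock=F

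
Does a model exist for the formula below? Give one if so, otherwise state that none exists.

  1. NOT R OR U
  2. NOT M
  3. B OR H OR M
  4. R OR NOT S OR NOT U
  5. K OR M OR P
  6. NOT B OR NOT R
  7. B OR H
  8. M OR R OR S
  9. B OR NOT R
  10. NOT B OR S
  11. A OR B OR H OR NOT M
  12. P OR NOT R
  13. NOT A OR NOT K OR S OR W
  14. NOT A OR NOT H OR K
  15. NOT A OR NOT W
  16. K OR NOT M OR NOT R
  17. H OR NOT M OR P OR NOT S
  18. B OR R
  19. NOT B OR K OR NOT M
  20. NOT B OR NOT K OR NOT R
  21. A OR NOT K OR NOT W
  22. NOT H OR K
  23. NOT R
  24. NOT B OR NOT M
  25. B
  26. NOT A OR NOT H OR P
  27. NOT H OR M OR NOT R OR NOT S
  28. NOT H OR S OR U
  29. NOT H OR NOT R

P: True, W: False, H: False, R: False, A: True, M: False, U: False, K: True, B: True, S: True

Unit clause (NOT M) forces M = False.
Unit clause (NOT R) forces R = False.
Unit clause (B) forces B = True.
In (M OR R OR S) only S is left, so S = True.
In (R OR NOT S OR NOT U) only NOT U is left, so U = False.
Set P = True.
Set W = False.
Set H = False.
Set A = True.
Set K = True.
All clauses satisfied.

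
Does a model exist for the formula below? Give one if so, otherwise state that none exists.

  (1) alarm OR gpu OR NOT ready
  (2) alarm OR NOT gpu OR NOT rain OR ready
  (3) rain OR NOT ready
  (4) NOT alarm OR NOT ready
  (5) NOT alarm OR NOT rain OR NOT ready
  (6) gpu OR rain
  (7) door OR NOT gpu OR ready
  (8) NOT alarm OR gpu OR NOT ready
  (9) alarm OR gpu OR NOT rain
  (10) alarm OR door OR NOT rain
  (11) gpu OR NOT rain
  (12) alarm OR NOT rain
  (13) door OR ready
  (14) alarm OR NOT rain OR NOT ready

Set alarm = True.
  then (NOT alarm OR NOT ready) forces ready = False.
  then (door OR ready) forces door = True.
Set gpu = True.
Set rain = True.
All clauses satisfied.

alarm: True, gpu: True, door: True, rain: True, ready: False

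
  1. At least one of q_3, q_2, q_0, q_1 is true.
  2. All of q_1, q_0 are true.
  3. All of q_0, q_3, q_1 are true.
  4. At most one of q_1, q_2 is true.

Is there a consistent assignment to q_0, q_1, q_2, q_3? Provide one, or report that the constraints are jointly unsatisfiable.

q_0=T; q_1=T; q_2=F; q_3=T

  (1) {q_3, q_2, q_0, q_1}: 3 true — at least one ✓
  (2) {q_1, q_0}: all 2 true ✓
  (3) {q_0, q_3, q_1}: all 3 true ✓
  (4) {q_1, q_2}: 1 true — at most one ✓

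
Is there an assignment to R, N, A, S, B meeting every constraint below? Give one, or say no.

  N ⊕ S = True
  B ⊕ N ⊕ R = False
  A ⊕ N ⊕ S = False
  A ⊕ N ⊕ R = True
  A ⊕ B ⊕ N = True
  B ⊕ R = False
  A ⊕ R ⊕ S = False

R = False, N = False, A = True, S = True, B = False

N ⊕ S = F ⊕ T = True ✓
B ⊕ N ⊕ R = F ⊕ F ⊕ F = False ✓
A ⊕ N ⊕ S = T ⊕ F ⊕ T = False ✓
A ⊕ N ⊕ R = T ⊕ F ⊕ F = True ✓
A ⊕ B ⊕ N = T ⊕ F ⊕ F = True ✓
B ⊕ R = F ⊕ F = False ✓
A ⊕ R ⊕ S = T ⊕ F ⊕ T = False ✓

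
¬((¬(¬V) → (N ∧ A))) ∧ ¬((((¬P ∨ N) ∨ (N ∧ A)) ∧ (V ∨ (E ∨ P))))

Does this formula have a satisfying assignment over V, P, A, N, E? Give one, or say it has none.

V = True; P = True; A = True; N = False; E = False

  ¬((¬(¬V) → (N ∧ A))) = True
    ¬(¬V) → (N ∧ A) = False
      ¬(¬V) = True
        ¬V = False
      N ∧ A = False
  ¬((((¬P ∨ N) ∨ (N ∧ A)) ∧ (V ∨ (E ∨ P)))) = True
    ((¬P ∨ N) ∨ (N ∧ A)) ∧ (V ∨ (E ∨ P)) = False
      (¬P ∨ N) ∨ (N ∧ A) = False
        ¬P ∨ N = False
          ¬P = False
        N ∧ A = False
      V ∨ (E ∨ P) = True
        E ∨ P = True
Both conjuncts True, so the formula holds.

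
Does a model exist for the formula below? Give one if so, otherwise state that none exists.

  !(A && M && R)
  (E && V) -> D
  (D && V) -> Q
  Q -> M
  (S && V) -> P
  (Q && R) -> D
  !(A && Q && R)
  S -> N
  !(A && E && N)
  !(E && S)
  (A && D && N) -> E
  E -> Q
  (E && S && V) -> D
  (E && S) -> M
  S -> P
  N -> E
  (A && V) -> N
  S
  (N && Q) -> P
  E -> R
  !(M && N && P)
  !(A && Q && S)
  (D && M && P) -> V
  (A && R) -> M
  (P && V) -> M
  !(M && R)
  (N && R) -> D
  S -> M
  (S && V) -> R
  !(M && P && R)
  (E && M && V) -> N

Unsatisfiable

Case S = True:
  (!E || !S) forces E = False.
  (E || !N) forces N = False.
  Clause (N || !S) is falsified — contradiction.
Case S = False:
  Clause (S) is falsified — contradiction.
Both cases fail, so the formula is unsatisfiable.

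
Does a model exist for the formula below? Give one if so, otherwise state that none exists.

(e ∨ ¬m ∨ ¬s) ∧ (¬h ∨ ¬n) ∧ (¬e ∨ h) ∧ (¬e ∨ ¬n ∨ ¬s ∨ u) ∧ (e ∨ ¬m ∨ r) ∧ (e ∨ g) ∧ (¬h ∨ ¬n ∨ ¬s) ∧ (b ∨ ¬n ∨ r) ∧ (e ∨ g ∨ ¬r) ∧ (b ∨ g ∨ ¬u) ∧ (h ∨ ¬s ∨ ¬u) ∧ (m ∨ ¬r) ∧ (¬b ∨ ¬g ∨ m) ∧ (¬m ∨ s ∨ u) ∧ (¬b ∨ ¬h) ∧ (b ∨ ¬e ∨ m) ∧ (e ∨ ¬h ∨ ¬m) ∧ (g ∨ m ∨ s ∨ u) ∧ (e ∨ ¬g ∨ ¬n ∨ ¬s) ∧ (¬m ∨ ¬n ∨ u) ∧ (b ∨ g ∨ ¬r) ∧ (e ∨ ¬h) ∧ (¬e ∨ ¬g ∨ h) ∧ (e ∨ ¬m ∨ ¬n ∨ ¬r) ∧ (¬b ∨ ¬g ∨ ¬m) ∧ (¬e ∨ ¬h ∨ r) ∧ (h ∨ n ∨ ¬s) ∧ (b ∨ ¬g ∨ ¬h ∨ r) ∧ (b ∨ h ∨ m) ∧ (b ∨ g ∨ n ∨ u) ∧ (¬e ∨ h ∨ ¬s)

n: False, h: True, e: True, g: True, s: True, r: True, u: False, b: False, m: True

Set n = False.
Set h = True.
  then (¬b ∨ ¬h) forces b = False.
  then (e ∨ ¬h) forces e = True.
  then (¬e ∨ ¬h ∨ r) forces r = True.
  then (m ∨ ¬r) forces m = True.
  then (b ∨ g ∨ ¬r) forces g = True.
Set s = True.
Set u = False.
All clauses satisfied.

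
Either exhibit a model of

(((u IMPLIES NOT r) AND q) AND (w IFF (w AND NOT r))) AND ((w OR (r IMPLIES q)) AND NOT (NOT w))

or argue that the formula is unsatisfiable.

u = False, w = True, q = True, r = False

  ((u IMPLIES NOT r) AND q) AND (w IFF (w AND NOT r)) = True
    (u IMPLIES NOT r) AND q = True
      u IMPLIES NOT r = True
        NOT r = True
    w IFF (w AND NOT r) = True
      w AND NOT r = True
        NOT r = True
  (w OR (r IMPLIES q)) AND NOT (NOT w) = True
    w OR (r IMPLIES q) = True
      r IMPLIES q = True
    NOT (NOT w) = True
      NOT w = False
Both conjuncts True, so the formula holds.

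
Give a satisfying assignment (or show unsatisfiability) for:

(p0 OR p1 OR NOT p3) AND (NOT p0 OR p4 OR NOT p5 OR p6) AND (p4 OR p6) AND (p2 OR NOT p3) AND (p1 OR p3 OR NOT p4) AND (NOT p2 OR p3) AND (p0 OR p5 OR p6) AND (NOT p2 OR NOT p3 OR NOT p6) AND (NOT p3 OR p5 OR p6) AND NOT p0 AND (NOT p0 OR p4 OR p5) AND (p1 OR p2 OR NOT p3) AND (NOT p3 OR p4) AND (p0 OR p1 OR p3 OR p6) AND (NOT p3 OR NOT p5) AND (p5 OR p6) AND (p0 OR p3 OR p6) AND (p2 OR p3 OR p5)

Unit clause (NOT p0) forces p0 = False.
Set p1 = True.
Try p2 = True:
  (NOT p2 OR p3) forces p3 = True.
  (NOT p2 OR NOT p3 OR NOT p6) forces p6 = False.
  (p4 OR p6) forces p4 = True.
  (p0 OR p5 OR p6) forces p5 = True.
  clause (NOT p3 OR NOT p5) is falsified — backtrack.
So p2 = False.
  then (p2 OR NOT p3) forces p3 = False.
  then (p0 OR p3 OR p6) forces p6 = True.
  then (p2 OR p3 OR p5) forces p5 = True.
Set p4 = True.
All clauses satisfied.

p0: False, p1: True, p2: False, p3: False, p4: True, p5: True, p6: True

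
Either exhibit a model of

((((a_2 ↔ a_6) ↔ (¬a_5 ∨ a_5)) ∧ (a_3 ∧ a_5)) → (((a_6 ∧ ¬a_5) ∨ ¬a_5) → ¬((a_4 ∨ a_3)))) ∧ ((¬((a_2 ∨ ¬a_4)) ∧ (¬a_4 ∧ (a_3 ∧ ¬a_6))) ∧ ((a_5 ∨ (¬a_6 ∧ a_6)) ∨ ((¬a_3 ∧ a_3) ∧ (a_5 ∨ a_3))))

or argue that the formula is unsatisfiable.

Case a_4 = True: the conjunct ¬a_4 is False.
Case a_4 = False: the conjunct ¬((a_2 ∨ ¬a_4)) becomes ¬((a_2 ∨ True)) = False.
Both cases fail — unsatisfiable.

Unsatisfiable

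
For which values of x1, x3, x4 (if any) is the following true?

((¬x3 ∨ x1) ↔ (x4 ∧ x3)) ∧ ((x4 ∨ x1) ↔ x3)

x1: True; x3: True; x4: True

  (¬x3 ∨ x1) ↔ (x4 ∧ x3) = True
    ¬x3 ∨ x1 = True
      ¬x3 = False
    x4 ∧ x3 = True
  (x4 ∨ x1) ↔ x3 = True
    x4 ∨ x1 = True
Both conjuncts True, so the formula holds.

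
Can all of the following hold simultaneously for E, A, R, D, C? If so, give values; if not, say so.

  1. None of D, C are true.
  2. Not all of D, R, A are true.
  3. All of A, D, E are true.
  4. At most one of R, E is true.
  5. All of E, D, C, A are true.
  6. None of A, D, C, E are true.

Unsatisfiable — no assignment works.

Case E = True:
  Constraint (6) is violated (E=T) — contradiction.
Case E = False:
  Constraint (3) is violated (E=F) — contradiction.
Both cases fail — unsatisfiable.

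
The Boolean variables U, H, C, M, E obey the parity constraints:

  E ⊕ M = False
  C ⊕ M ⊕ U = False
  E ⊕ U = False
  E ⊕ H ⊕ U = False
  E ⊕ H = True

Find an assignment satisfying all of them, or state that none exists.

U=T, H=F, C=F, M=T, E=T

E ⊕ M = T ⊕ T = False ✓
C ⊕ M ⊕ U = F ⊕ T ⊕ T = False ✓
E ⊕ U = T ⊕ T = False ✓
E ⊕ H ⊕ U = T ⊕ F ⊕ T = False ✓
E ⊕ H = T ⊕ F = True ✓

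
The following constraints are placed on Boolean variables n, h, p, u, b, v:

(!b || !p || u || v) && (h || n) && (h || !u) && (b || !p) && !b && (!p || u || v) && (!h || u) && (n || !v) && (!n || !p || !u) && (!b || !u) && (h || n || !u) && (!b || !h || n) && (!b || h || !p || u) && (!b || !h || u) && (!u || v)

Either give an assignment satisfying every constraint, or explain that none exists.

Unit clause (!b) forces b = False.
In (b || !p) only !p is left, so p = False.
Try n = False:
  (h || n) forces h = True.
  (!h || u) forces u = True.
  (n || !v) forces v = False.
  clause (!u || v) is falsified — backtrack.
So n = True.
Set h = False.
  then (h || !u) forces u = False.
Set v = False.
All clauses satisfied.

n = True; h = False; p = False; u = False; b = False; v = False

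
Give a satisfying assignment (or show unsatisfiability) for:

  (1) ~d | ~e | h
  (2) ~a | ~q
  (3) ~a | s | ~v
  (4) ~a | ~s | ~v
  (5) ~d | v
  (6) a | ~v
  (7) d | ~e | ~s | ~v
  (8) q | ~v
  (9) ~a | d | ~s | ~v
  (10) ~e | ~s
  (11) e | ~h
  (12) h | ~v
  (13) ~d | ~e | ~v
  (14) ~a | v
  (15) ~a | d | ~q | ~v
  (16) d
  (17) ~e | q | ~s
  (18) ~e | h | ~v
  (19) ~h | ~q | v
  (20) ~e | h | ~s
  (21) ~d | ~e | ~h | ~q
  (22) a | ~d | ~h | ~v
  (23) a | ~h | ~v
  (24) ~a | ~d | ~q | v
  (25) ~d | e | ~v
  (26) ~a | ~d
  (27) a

Case d = True:
  (~d | v) forces v = True.
  (a | ~v) forces a = True.
  Clause (~a | ~d) is falsified — contradiction.
Case d = False:
  Clause (d) is falsified — contradiction.
Both cases fail, so the formula is unsatisfiable.

UNSATISFIABLE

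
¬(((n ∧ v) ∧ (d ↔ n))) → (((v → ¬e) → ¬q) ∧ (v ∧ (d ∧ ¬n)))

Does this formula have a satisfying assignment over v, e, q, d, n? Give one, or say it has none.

v: True, e: True, q: False, d: True, n: False

  ¬(((n ∧ v) ∧ (d ↔ n))) → (((v → ¬e) → ¬q) ∧ (v ∧ (d ∧ ¬n))) = True
    ¬(((n ∧ v) ∧ (d ↔ n))) = True
      (n ∧ v) ∧ (d ↔ n) = False
        n ∧ v = False
        d ↔ n = False
    ((v → ¬e) → ¬q) ∧ (v ∧ (d ∧ ¬n)) = True
      (v → ¬e) → ¬q = True
        v → ¬e = False
          ¬e = False
        ¬q = True
      v ∧ (d ∧ ¬n) = True
        d ∧ ¬n = True
          ¬n = True
The formula evaluates to True.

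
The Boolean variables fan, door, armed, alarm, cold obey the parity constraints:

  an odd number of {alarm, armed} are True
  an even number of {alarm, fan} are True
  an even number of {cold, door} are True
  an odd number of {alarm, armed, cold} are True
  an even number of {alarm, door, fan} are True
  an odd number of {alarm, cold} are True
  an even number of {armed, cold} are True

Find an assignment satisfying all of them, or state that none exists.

fan=T; door=F; armed=F; alarm=T; cold=F

{alarm, armed}: 1 true → odd ✓
{alarm, fan}: 2 true → even ✓
{cold, door}: 0 true → even ✓
{alarm, armed, cold}: 1 true → odd ✓
{alarm, door, fan}: 2 true → even ✓
{alarm, cold}: 1 true → odd ✓
{armed, cold}: 0 true → even ✓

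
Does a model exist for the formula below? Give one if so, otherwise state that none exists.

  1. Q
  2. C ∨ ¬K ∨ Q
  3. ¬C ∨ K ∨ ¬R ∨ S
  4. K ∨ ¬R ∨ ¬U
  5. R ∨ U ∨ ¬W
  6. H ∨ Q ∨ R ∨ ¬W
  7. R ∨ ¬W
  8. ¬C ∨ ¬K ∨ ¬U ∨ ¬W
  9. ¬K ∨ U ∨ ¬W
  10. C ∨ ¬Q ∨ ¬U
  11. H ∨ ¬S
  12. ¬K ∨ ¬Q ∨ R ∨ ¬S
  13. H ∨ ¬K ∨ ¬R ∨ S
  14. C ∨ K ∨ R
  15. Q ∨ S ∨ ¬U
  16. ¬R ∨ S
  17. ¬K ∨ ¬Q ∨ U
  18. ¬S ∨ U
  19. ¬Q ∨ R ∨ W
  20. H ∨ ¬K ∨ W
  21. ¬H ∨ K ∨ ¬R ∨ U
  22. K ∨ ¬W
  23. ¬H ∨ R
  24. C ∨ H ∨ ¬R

Unit clause (Q) forces Q = True.
Try S = False:
  (¬R ∨ S) forces R = False.
  (R ∨ ¬W) forces W = False.
  clause (¬Q ∨ R ∨ W) is falsified — backtrack.
So S = True.
  then (H ∨ ¬S) forces H = True.
  then (¬S ∨ U) forces U = True.
  then (¬H ∨ R) forces R = True.
  then (K ∨ ¬R ∨ ¬U) forces K = True.
  then (C ∨ ¬Q ∨ ¬U) forces C = True.
  then (¬C ∨ ¬K ∨ ¬U ∨ ¬W) forces W = False.
All clauses satisfied.

S: True, K: True, C: True, H: True, R: True, Q: True, U: True, W: False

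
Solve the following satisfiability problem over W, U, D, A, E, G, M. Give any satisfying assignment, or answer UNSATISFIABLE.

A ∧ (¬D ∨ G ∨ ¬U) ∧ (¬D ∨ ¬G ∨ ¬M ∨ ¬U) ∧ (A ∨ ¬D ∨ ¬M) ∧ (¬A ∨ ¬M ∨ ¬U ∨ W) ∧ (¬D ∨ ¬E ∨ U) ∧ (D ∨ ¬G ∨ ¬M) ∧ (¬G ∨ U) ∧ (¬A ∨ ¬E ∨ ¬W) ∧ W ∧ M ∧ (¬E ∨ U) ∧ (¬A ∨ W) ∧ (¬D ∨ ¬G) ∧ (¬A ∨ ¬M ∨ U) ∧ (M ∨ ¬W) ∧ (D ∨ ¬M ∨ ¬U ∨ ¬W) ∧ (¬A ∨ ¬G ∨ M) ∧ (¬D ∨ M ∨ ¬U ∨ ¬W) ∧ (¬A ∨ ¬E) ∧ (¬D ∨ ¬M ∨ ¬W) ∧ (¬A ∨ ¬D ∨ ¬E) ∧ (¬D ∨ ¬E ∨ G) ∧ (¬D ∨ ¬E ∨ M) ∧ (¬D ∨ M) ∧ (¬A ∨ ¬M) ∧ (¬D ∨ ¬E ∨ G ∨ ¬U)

UNSATISFIABLE

Case M = True:
  (A) forces A = True.
  Clause (¬A ∨ ¬M) is falsified — contradiction.
Case M = False:
  Clause (M) is falsified — contradiction.
Both cases fail, so the formula is unsatisfiable.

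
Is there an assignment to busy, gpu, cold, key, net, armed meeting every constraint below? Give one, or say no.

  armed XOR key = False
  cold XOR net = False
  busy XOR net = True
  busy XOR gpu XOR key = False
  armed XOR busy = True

busy: True, gpu: True, cold: False, key: False, net: False, armed: False

armed XOR key = F XOR F = False ✓
cold XOR net = F XOR F = False ✓
busy XOR net = T XOR F = True ✓
busy XOR gpu XOR key = T XOR T XOR F = False ✓
armed XOR busy = F XOR T = True ✓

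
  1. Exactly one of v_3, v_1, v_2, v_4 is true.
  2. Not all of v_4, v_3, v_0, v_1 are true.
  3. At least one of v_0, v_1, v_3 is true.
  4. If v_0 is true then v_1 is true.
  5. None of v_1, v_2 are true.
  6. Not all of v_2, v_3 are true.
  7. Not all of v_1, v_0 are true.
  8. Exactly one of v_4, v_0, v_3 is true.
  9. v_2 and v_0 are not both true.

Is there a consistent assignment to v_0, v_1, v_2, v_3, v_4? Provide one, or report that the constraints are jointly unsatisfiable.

v_0 = False; v_1 = False; v_2 = False; v_3 = True; v_4 = False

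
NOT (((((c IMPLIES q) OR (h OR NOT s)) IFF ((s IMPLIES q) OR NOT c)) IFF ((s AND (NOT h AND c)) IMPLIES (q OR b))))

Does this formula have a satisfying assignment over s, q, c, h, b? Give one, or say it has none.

s = True, q = False, c = True, h = True, b = False

  NOT (((((c IMPLIES q) OR (h OR NOT s)) IFF ((s IMPLIES q) OR NOT c)) IFF ((s AND (NOT h AND c)) IMPLIES (q OR b)))) = True
    (((c IMPLIES q) OR (h OR NOT s)) IFF ((s IMPLIES q) OR NOT c)) IFF ((s AND (NOT h AND c)) IMPLIES (q OR b)) = False
      ((c IMPLIES q) OR (h OR NOT s)) IFF ((s IMPLIES q) OR NOT c) = False
        (c IMPLIES q) OR (h OR NOT s) = True
          c IMPLIES q = False
          h OR NOT s = True
            NOT s = False
        (s IMPLIES q) OR NOT c = False
          s IMPLIES q = False
          NOT c = False
      (s AND (NOT h AND c)) IMPLIES (q OR b) = True
        s AND (NOT h AND c) = False
          NOT h AND c = False
            NOT h = False
        q OR b = False
The formula evaluates to True.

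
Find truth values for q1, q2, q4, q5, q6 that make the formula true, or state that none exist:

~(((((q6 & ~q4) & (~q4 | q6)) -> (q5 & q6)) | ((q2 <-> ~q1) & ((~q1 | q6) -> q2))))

q1=T, q2=T, q4=F, q5=F, q6=T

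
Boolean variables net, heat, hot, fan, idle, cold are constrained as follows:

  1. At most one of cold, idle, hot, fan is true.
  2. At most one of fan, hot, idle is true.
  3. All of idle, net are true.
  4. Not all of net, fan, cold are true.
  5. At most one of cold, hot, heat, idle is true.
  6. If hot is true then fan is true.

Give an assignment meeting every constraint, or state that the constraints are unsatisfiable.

net=T, heat=F, hot=F, fan=F, idle=T, cold=F

  (1) {cold, idle, hot, fan}: 1 true — at most one ✓
  (2) {fan, hot, idle}: 1 true — at most one ✓
  (3) {idle, net}: all 2 true ✓
  (4) {net, fan, cold}: 1/3 true — not all ✓
  (5) {cold, hot, heat, idle}: 1 true — at most one ✓
  (6) hot=F ⇒ fan: vacuous ✓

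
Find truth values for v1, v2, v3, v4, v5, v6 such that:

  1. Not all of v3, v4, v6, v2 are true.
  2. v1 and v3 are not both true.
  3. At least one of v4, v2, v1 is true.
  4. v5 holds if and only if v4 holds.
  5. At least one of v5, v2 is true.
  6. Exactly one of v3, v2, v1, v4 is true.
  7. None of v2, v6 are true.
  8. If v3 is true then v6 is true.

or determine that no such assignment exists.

v1: False, v2: False, v3: False, v4: True, v5: True, v6: False

  (1) {v3, v4, v6, v2}: 1/4 true — not all ✓
  (2) v1=F, v3=F — not both ✓
  (3) {v4, v2, v1}: 1 true — at least one ✓
  (4) v5=T, v4=T — same ✓
  (5) {v5, v2}: 1 true — at least one ✓
  (6) {v3, v2, v1, v4}: 1 true — exactly one ✓
  (7) {v2, v6}: 0 true — none ✓
  (8) v3=F ⇒ v6: vacuous ✓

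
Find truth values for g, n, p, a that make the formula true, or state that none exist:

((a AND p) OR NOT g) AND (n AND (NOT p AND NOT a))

g: False, n: True, p: False, a: False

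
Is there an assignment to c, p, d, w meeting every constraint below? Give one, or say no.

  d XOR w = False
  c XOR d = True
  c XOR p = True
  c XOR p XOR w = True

c=T, p=F, d=F, w=F

d XOR w = F XOR F = False ✓
c XOR d = T XOR F = True ✓
c XOR p = T XOR F = True ✓
c XOR p XOR w = T XOR F XOR F = True ✓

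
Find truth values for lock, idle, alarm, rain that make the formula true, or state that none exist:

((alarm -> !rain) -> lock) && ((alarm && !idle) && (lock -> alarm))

lock=T, idle=F, alarm=T, rain=T

  (alarm -> !rain) -> lock = True
    alarm -> !rain = False
      !rain = False
  (alarm && !idle) && (lock -> alarm) = True
    alarm && !idle = True
      !idle = True
    lock -> alarm = True
Both conjuncts True, so the formula holds.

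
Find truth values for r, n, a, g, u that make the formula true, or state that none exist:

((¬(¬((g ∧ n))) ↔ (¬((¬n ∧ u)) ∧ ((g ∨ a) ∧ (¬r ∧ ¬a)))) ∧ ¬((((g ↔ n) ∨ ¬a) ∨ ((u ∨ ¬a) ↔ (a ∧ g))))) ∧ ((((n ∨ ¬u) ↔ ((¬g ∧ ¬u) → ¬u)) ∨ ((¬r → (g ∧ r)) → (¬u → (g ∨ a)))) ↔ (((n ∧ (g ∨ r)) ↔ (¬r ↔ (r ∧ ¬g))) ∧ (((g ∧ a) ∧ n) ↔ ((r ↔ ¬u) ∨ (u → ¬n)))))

Unsatisfiable

Case a = True: the formula simplifies to (¬((g ∧ n)) ∧ ¬(((g ↔ n) ∨ (u ↔ g)))) ∧ (((n ∧ (g ∨ r)) ↔ (¬r ↔ (r ∧ ¬g))) ∧ ((g ∧ n) ↔ ((r ↔ ¬u) ∨ (u → ¬n)))).
  n = True: simplifies to (¬g ∧ ¬((g ∨ (u ↔ g)))) ∧ (((g ∨ r) ↔ (¬r ↔ (r ∧ ¬g))) ∧ (g ↔ ((r ↔ ¬u) ∨ ¬u))).
    g = True: the conjunct ¬g is False.
    g = False: simplifies to ¬(¬u) ∧ ((r ↔ (¬r ↔ r)) ∧ ¬(((r ↔ ¬u) ∨ ¬u))).
      r = True: the conjunct r ↔ (¬r ↔ r) becomes True ↔ (False ↔ True) = False.
      r = False: simplifies to ¬(¬u) ∧ ¬((u ∨ ¬u)).
        u = True: the conjunct ¬((u ∨ ¬u)) becomes ¬((True ∨ False)) = False.
        u = False: the conjunct ¬(¬u) becomes ¬(¬False) = False.
  n = False: the conjunct (g ∧ n) ↔ ((r ↔ ¬u) ∨ (u → ¬n)) becomes (g ∧ False) ↔ ((r ↔ ¬u) ∨ True) = False.
Case a = False: the conjunct ¬((((g ↔ n) ∨ ¬a) ∨ ((u ∨ ¬a) ↔ (a ∧ g)))) becomes ¬((True ∨ False)) = False.
Both cases fail — unsatisfiable.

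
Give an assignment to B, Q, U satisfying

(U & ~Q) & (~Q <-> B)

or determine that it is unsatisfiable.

B = True, Q = False, U = True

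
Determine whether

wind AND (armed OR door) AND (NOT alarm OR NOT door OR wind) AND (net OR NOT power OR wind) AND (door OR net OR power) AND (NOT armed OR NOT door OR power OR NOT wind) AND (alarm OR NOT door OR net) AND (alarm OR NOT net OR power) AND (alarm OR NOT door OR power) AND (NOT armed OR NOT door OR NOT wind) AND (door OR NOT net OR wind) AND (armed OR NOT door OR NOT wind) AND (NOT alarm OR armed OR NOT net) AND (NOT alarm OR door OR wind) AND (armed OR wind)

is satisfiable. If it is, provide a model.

Unit clause (wind) forces wind = True.
Set power = True.
Try door = True:
  (NOT armed OR NOT door OR NOT wind) forces armed = False.
  clause (armed OR NOT door OR NOT wind) is falsified — backtrack.
So door = False.
  then (armed OR door) forces armed = True.
Set net = False.
Set alarm = False.
All clauses satisfied.

power = True; door = False; net = False; armed = True; wind = True; alarm = False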